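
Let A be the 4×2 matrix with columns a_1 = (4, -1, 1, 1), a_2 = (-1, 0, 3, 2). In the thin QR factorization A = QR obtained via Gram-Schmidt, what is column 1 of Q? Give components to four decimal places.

q_1 = (0.9177, -0.2294, 0.2294, 0.2294)

a_1 = (4, -1, 1, 1); ‖a_1‖ = 4.3589, so q_1 = (0.9177, -0.2294, 0.2294, 0.2294).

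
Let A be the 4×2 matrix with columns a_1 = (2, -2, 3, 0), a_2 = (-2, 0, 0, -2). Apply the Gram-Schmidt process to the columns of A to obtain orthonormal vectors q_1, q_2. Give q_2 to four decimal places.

q_2 = (-0.5756, -0.1771, 0.2657, -0.7528)

a_1 = (2, -2, 3, 0); ‖a_1‖ = 4.1231, so q_1 = (0.4851, -0.4851, 0.7276, 0.0000).
q_1·a_2 = 0.4851·(-2) + (-0.4851)·0 + 0.7276·0 + 0.0000·(-2) = -0.9701.
u_2 = a_2 + 0.9701·q_1 = (-1.5294, -0.4706, 0.7059, -2.0000).
‖u_2‖ = 2.6568, so q_2 = (-0.5756, -0.1771, 0.2657, -0.7528).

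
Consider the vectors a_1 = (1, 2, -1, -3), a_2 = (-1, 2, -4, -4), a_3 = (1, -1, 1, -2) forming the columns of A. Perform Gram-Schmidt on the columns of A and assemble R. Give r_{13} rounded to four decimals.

a_1 = (1, 2, -1, -3); ‖a_1‖ = 3.8730, so q_1 = (0.2582, 0.5164, -0.2582, -0.7746).
r_{13} = q_1·a_3 = 1.0328.

r_{13} = 1.0328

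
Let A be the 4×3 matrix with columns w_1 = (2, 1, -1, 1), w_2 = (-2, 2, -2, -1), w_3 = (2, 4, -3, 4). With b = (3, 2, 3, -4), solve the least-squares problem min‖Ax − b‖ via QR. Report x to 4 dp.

q_1 = w_1/‖w_1‖ = (2, 1, -1, 1)/2.6458 = (0.7559, 0.3780, -0.3780, 0.3780).
r_{12} = q_1·w_2 = -0.3780.
u_2 = w_2 + 0.3780·q_1 = (-1.7143, 2.1429, -2.1429, -0.8571).
‖u_2‖ = 3.5857, so q_2 = (-0.4781, 0.5976, -0.5976, -0.2390).
r_{13} = q_1·w_3 = 5.6695; r_{23} = q_2·w_3 = 2.2709.
u_3 = w_3 − 5.6695·q_1 − 2.2709·q_2 = (-1.2000, 0.5000, 0.5000, 2.4000).
‖u_3‖ = 2.7749, so q_3 = (-0.4324, 0.1802, 0.1802, 0.8649).
Qᵀb = (0.3780, -1.0757, -3.8560).
Back-substitute: x_3 = -3.8560/2.7749 = -1.3896.
x_2 = (-1.0757 − 2.2709·(-1.3896))/3.5857 = 0.5801.
x_1 = (0.3780 + 0.3780·0.5801 − 5.6695·(-1.3896))/2.6458 = 3.2035.

x = (3.2035, 0.5801, -1.3896)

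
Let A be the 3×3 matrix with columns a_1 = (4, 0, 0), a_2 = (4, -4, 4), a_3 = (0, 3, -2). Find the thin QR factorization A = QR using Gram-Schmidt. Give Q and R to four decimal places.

q_1 = a_1/‖a_1‖ = (4, 0, 0)/4.0000 = (1.0000, 0.0000, 0.0000).
r_{12} = q_1·a_2 = 4.0000.
u_2 = a_2 − 4.0000·q_1 = (0.0000, -4.0000, 4.0000).
‖u_2‖ = 5.6569, so q_2 = (0.0000, -0.7071, 0.7071).
r_{13} = q_1·a_3 = 0.0000; r_{23} = q_2·a_3 = -3.5355.
u_3 = a_3 + 0.0000·q_1 + 3.5355·q_2 = (0.0000, 0.5000, 0.5000).
‖u_3‖ = 0.7071, so q_3 = (0.0000, 0.7071, 0.7071).

Q = [[1.0000, 0.0000, 0.0000], [0.0000, -0.7071, 0.7071], [0.0000, 0.7071, 0.7071]], R = [[4.0000, 4.0000, 0.0000], [0.0000, 5.6569, -3.5355], [0.0000, 0.0000, 0.7071]]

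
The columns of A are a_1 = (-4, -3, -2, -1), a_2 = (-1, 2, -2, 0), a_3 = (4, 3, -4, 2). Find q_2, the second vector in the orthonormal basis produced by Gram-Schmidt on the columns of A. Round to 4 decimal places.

a_1 = (-4, -3, -2, -1); ‖a_1‖ = 5.4772, so q_1 = (-0.7303, -0.5477, -0.3651, -0.1826).
q_1·a_2 = (-0.7303)·(-1) + (-0.5477)·2 + (-0.3651)·(-2) + (-0.1826)·0 = 0.3651.
u_2 = a_2 − 0.3651·q_1 = (-0.7333, 2.2000, -1.8667, 0.0667).
‖u_2‖ = 2.9777, so q_2 = (-0.2463, 0.7388, -0.6269, 0.0224).

q_2 = (-0.2463, 0.7388, -0.6269, 0.0224)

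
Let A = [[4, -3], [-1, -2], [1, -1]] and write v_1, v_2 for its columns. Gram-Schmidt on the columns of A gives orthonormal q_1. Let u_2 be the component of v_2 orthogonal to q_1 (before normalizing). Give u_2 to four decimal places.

u_2 = (-0.5556, -2.6111, -0.3889)

q_1 = v_1/‖v_1‖ = (4, -1, 1)/4.2426 = (0.9428, -0.2357, 0.2357).
r_{12} = q_1·v_2 = -2.5927.
u_2 = v_2 + 2.5927·q_1 = (-0.5556, -2.6111, -0.3889).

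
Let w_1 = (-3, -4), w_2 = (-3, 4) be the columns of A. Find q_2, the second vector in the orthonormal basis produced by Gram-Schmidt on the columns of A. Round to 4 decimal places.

q_2 = (-0.8000, 0.6000)

w_1 = (-3, -4); ‖w_1‖ = 5.0000, so q_1 = (-0.6000, -0.8000).
q_1·w_2 = (-0.6000)·(-3) + (-0.8000)·4 = -1.4000.
u_2 = w_2 + 1.4000·q_1 = (-3.8400, 2.8800).
‖u_2‖ = 4.8000, so q_2 = (-0.8000, 0.6000).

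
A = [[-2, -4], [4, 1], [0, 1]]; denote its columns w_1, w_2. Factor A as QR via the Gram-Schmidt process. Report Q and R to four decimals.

Q = [[-0.4472, -0.8520], [0.8944, -0.4260], [0.0000, 0.3043]], R = [[4.4721, 2.6833], [0.0000, 3.2863]]

w_1 = (-2, 4, 0); ‖w_1‖ = 4.4721, so q_1 = (-0.4472, 0.8944, 0.0000).
q_1·w_2 = (-0.4472)·(-4) + 0.8944·1 + 0.0000·1 = 2.6833.
u_2 = w_2 − 2.6833·q_1 = (-2.8000, -1.4000, 1.0000).
‖u_2‖ = 3.2863, so q_2 = (-0.8520, -0.4260, 0.3043).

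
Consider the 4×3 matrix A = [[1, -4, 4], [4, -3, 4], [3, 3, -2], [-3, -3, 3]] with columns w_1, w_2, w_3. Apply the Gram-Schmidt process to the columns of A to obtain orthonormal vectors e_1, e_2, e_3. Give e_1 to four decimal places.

e_1 = w_1/‖w_1‖ = (1, 4, 3, -3)/5.9161 = (0.1690, 0.6761, 0.5071, -0.5071).

e_1 = (0.1690, 0.6761, 0.5071, -0.5071)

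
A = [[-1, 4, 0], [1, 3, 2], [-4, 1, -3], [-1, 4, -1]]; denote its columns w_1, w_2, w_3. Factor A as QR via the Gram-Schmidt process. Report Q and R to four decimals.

Q = [[-0.2294, 0.5740, 0.2024], [0.2294, 0.5655, 0.5995], [-0.9177, -0.1457, 0.2798], [-0.2294, 0.5740, -0.7220]], R = [[4.3589, -2.0647, 3.4412], [0.0000, 6.1430, 0.9939], [0.0000, 0.0000, 1.0817]]

q_1 = w_1/‖w_1‖ = (-1, 1, -4, -1)/4.3589 = (-0.2294, 0.2294, -0.9177, -0.2294).
r_{12} = q_1·w_2 = -2.0647.
u_2 = w_2 + 2.0647·q_1 = (3.5263, 3.4737, -0.8947, 3.5263).
‖u_2‖ = 6.1430, so q_2 = (0.5740, 0.5655, -0.1457, 0.5740).
r_{13} = q_1·w_3 = 3.4412; r_{23} = q_2·w_3 = 0.9939.
u_3 = w_3 − 3.4412·q_1 − 0.9939·q_2 = (0.2190, 0.6485, 0.3026, -0.7810).
‖u_3‖ = 1.0817, so q_3 = (0.2024, 0.5995, 0.2798, -0.7220).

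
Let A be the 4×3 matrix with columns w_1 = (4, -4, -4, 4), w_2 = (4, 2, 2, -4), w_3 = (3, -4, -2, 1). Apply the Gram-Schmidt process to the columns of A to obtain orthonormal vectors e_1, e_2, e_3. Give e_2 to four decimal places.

e_1 = w_1/‖w_1‖ = (4, -4, -4, 4)/8.0000 = (0.5000, -0.5000, -0.5000, 0.5000).
r_{12} = e_1·w_2 = -2.0000.
u_2 = w_2 + 2.0000·e_1 = (5.0000, 1.0000, 1.0000, -3.0000).
‖u_2‖ = 6.0000, so e_2 = (0.8333, 0.1667, 0.1667, -0.5000).

e_2 = (0.8333, 0.1667, 0.1667, -0.5000)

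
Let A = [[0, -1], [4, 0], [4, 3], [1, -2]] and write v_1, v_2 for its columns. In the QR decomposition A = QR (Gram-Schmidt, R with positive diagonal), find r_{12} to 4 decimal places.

v_1 = (0, 4, 4, 1); ‖v_1‖ = 5.7446, so q_1 = (0.0000, 0.6963, 0.6963, 0.1741).
r_{12} = q_1·v_2 = 1.7408.

r_{12} = 1.7408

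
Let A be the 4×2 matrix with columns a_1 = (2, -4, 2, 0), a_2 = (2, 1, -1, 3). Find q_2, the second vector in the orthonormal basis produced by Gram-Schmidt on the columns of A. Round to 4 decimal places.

q_2 = (0.5626, 0.1731, -0.2164, 0.7789)

a_1 = (2, -4, 2, 0); ‖a_1‖ = 4.8990, so q_1 = (0.4082, -0.8165, 0.4082, 0.0000).
q_1·a_2 = 0.4082·2 + (-0.8165)·1 + 0.4082·(-1) + 0.0000·3 = -0.4082.
u_2 = a_2 + 0.4082·q_1 = (2.1667, 0.6667, -0.8333, 3.0000).
‖u_2‖ = 3.8514, so q_2 = (0.5626, 0.1731, -0.2164, 0.7789).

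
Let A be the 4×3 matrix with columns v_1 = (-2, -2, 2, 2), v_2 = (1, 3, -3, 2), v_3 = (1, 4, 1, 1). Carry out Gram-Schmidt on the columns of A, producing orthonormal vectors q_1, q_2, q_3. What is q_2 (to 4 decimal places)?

q_2 = (-0.0611, 0.4276, -0.4276, 0.7941)

q_1 = v_1/‖v_1‖ = (-2, -2, 2, 2)/4.0000 = (-0.5000, -0.5000, 0.5000, 0.5000).
r_{12} = q_1·v_2 = -2.5000.
u_2 = v_2 + 2.5000·q_1 = (-0.2500, 1.7500, -1.7500, 3.2500).
‖u_2‖ = 4.0927, so q_2 = (-0.0611, 0.4276, -0.4276, 0.7941).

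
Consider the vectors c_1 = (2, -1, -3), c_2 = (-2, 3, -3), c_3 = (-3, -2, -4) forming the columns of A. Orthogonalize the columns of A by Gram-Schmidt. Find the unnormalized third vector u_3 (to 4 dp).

c_1 = (2, -1, -3); ‖c_1‖ = 3.7417, so q_1 = (0.5345, -0.2673, -0.8018).
q_1·c_2 = 0.5345·(-2) + (-0.2673)·3 + (-0.8018)·(-3) = 0.5345.
u_2 = c_2 − 0.5345·q_1 = (-2.2857, 3.1429, -2.5714).
‖u_2‖ = 4.6599, so q_2 = (-0.4905, 0.6745, -0.5518).
q_1·c_3 = 0.5345·(-3) + (-0.2673)·(-2) + (-0.8018)·(-4) = 2.1381; q_2·c_3 = (-0.4905)·(-3) + 0.6745·(-2) + (-0.5518)·(-4) = 2.3299.
u_3 = c_3 − 2.1381·q_1 − 2.3299·q_2 = (-3.0000, -3.0000, -1.0000).

u_3 = (-3.0000, -3.0000, -1.0000)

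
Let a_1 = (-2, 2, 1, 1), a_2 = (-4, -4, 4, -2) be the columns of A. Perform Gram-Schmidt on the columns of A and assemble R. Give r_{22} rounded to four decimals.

a_1 = (-2, 2, 1, 1); ‖a_1‖ = 3.1623, so q_1 = (-0.6325, 0.6325, 0.3162, 0.3162).
q_1·a_2 = (-0.6325)·(-4) + 0.6325·(-4) + 0.3162·4 + 0.3162·(-2) = 0.6325.
u_2 = a_2 − 0.6325·q_1 = (-3.6000, -4.4000, 3.8000, -2.2000).
r_{22} = ‖u_2‖ = 7.1833.

r_{22} = 7.1833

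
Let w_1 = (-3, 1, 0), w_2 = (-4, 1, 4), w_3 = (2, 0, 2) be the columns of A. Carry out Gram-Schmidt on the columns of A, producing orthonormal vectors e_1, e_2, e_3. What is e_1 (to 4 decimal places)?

e_1 = w_1/‖w_1‖ = (-3, 1, 0)/3.1623 = (-0.9487, 0.3162, 0.0000).

e_1 = (-0.9487, 0.3162, 0.0000)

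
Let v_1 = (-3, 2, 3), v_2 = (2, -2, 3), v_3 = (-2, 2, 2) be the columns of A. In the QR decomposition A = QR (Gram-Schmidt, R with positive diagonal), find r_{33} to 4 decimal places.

r_{33} = 0.5178

v_1 = (-3, 2, 3); ‖v_1‖ = 4.6904, so e_1 = (-0.6396, 0.4264, 0.6396).
e_1·v_2 = (-0.6396)·2 + 0.4264·(-2) + 0.6396·3 = -0.2132.
u_2 = v_2 + 0.2132·e_1 = (1.8636, -1.9091, 3.1364).
‖u_2‖ = 4.1176, so e_2 = (0.4526, -0.4636, 0.7617).
e_1·v_3 = (-0.6396)·(-2) + 0.4264·2 + 0.6396·2 = 3.4112; e_2·v_3 = 0.4526·(-2) + (-0.4636)·2 + 0.7617·2 = -0.3091.
u_3 = v_3 − 3.4112·e_1 + 0.3091·e_2 = (0.3217, 0.4021, 0.0536).
r_{33} = ‖u_3‖ = 0.5178.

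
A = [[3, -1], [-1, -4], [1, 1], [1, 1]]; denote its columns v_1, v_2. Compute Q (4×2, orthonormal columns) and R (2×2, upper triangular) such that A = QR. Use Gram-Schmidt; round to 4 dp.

Q = [[0.8660, -0.4096], [-0.2887, -0.8778], [0.2887, 0.1756], [0.2887, 0.1756]], R = [[3.4641, 0.8660], [0.0000, 4.2720]]

v_1 = (3, -1, 1, 1); ‖v_1‖ = 3.4641, so q_1 = (0.8660, -0.2887, 0.2887, 0.2887).
q_1·v_2 = 0.8660·(-1) + (-0.2887)·(-4) + 0.2887·1 + 0.2887·1 = 0.8660.
u_2 = v_2 − 0.8660·q_1 = (-1.7500, -3.7500, 0.7500, 0.7500).
‖u_2‖ = 4.2720, so q_2 = (-0.4096, -0.8778, 0.1756, 0.1756).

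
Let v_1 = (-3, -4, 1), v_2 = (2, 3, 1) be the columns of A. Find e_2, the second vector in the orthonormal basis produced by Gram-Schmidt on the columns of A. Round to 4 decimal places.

v_1 = (-3, -4, 1); ‖v_1‖ = 5.0990, so e_1 = (-0.5883, -0.7845, 0.1961).
e_1·v_2 = (-0.5883)·2 + (-0.7845)·3 + 0.1961·1 = -3.3340.
u_2 = v_2 + 3.3340·e_1 = (0.0385, 0.3846, 1.6538).
‖u_2‖ = 1.6984, so e_2 = (0.0226, 0.2265, 0.9738).

e_2 = (0.0226, 0.2265, 0.9738)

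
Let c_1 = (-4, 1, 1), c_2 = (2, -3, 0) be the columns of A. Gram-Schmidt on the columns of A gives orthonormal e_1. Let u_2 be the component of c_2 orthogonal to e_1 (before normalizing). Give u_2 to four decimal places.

c_1 = (-4, 1, 1); ‖c_1‖ = 4.2426, so e_1 = (-0.9428, 0.2357, 0.2357).
e_1·c_2 = (-0.9428)·2 + 0.2357·(-3) + 0.2357·0 = -2.5927.
u_2 = c_2 + 2.5927·e_1 = (-0.4444, -2.3889, 0.6111).

u_2 = (-0.4444, -2.3889, 0.6111)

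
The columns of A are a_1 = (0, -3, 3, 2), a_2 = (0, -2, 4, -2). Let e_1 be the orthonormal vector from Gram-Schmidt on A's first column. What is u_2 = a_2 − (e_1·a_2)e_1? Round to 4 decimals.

a_1 = (0, -3, 3, 2); ‖a_1‖ = 4.6904, so e_1 = (0.0000, -0.6396, 0.6396, 0.4264).
e_1·a_2 = 0.0000·0 + (-0.6396)·(-2) + 0.6396·4 + 0.4264·(-2) = 2.9848.
u_2 = a_2 − 2.9848·e_1 = (0.0000, -0.0909, 2.0909, -3.2727).

u_2 = (0.0000, -0.0909, 2.0909, -3.2727)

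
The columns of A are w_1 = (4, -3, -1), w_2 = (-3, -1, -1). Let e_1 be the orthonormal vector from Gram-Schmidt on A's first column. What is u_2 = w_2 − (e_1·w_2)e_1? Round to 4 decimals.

u_2 = (-1.7692, -1.9231, -1.3077)

e_1 = w_1/‖w_1‖ = (4, -3, -1)/5.0990 = (0.7845, -0.5883, -0.1961).
r_{12} = e_1·w_2 = -1.5689.
u_2 = w_2 + 1.5689·e_1 = (-1.7692, -1.9231, -1.3077).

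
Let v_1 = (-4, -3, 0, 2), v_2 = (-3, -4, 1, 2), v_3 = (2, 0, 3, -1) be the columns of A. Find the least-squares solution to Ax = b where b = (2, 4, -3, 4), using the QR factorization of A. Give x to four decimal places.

x = (-1.3118, 0.4194, -1.4301)

v_1 = (-4, -3, 0, 2); ‖v_1‖ = 5.3852, so e_1 = (-0.7428, -0.5571, 0.0000, 0.3714).
e_1·v_2 = (-0.7428)·(-3) + (-0.5571)·(-4) + 0.0000·1 + 0.3714·2 = 5.1995.
u_2 = v_2 − 5.1995·e_1 = (0.8621, -1.1034, 1.0000, 0.0690).
‖u_2‖ = 1.7221, so e_2 = (0.5006, -0.6408, 0.5807, 0.0400).
e_1·v_3 = (-0.7428)·2 + (-0.5571)·0 + 0.0000·3 + 0.3714·(-1) = -1.8570; e_2·v_3 = 0.5006·2 + (-0.6408)·0 + 0.5807·3 + 0.0400·(-1) = 2.7032.
u_3 = v_3 + 1.8570·e_1 − 2.7032·e_2 = (-0.7326, 0.6977, 1.4302, -0.4186).
‖u_3‖ = 1.8012, so e_3 = (-0.4067, 0.3873, 0.7941, -0.2324).
Qᵀb = (-2.2283, -3.1438, -2.5759).
Back-substitute: x_3 = -2.5759/1.8012 = -1.4301.
x_2 = (-3.1438 − 2.7032·(-1.4301))/1.7221 = 0.4194.
x_1 = (-2.2283 − 5.1995·0.4194 + 1.8570·(-1.4301))/5.3852 = -1.3118.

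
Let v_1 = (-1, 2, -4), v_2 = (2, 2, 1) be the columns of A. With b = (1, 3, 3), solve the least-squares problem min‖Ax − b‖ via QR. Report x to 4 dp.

x = (-0.2216, 1.1730)

e_1 = v_1/‖v_1‖ = (-1, 2, -4)/4.5826 = (-0.2182, 0.4364, -0.8729).
r_{12} = e_1·v_2 = -0.4364.
u_2 = v_2 + 0.4364·e_1 = (1.9048, 2.1905, 0.6190).
‖u_2‖ = 2.9681, so e_2 = (0.6417, 0.7380, 0.2086).
Qᵀb = (-1.5275, 3.4815).
Back-substitute: x_2 = 3.4815/2.9681 = 1.1730.
x_1 = (-1.5275 + 0.4364·1.1730)/4.5826 = -0.2216.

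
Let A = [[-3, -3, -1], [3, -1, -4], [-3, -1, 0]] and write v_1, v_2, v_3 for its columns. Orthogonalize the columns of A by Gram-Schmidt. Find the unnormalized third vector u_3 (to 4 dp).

e_1 = v_1/‖v_1‖ = (-3, 3, -3)/5.1962 = (-0.5774, 0.5774, -0.5774).
r_{12} = e_1·v_2 = 1.7321.
u_2 = v_2 − 1.7321·e_1 = (-2.0000, -2.0000, 0.0000).
‖u_2‖ = 2.8284, so e_2 = (-0.7071, -0.7071, 0.0000).
r_{13} = e_1·v_3 = -1.7321; r_{23} = e_2·v_3 = 3.5355.
u_3 = v_3 + 1.7321·e_1 − 3.5355·e_2 = (0.5000, -0.5000, -1.0000).

u_3 = (0.5000, -0.5000, -1.0000)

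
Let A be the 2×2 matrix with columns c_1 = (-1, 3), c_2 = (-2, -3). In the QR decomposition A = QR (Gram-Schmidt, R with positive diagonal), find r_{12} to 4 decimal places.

r_{12} = -2.2136

c_1 = (-1, 3); ‖c_1‖ = 3.1623, so q_1 = (-0.3162, 0.9487).
r_{12} = q_1·c_2 = -2.2136.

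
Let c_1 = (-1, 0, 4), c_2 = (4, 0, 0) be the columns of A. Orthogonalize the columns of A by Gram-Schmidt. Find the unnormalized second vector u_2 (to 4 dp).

q_1 = c_1/‖c_1‖ = (-1, 0, 4)/4.1231 = (-0.2425, 0.0000, 0.9701).
r_{12} = q_1·c_2 = -0.9701.
u_2 = c_2 + 0.9701·q_1 = (3.7647, 0.0000, 0.9412).

u_2 = (3.7647, 0.0000, 0.9412)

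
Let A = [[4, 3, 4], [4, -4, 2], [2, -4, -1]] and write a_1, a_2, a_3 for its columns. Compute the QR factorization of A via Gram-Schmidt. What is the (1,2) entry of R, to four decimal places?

a_1 = (4, 4, 2); ‖a_1‖ = 6.0000, so q_1 = (0.6667, 0.6667, 0.3333).
r_{12} = q_1·a_2 = -2.0000.

r_{12} = -2.0000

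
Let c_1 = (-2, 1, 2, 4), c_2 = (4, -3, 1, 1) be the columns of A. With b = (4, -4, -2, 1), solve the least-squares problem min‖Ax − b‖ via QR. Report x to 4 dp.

x = (-0.2908, 0.9462)

c_1 = (-2, 1, 2, 4); ‖c_1‖ = 5.0000, so q_1 = (-0.4000, 0.2000, 0.4000, 0.8000).
q_1·c_2 = (-0.4000)·4 + 0.2000·(-3) + 0.4000·1 + 0.8000·1 = -1.0000.
u_2 = c_2 + 1.0000·q_1 = (3.6000, -2.8000, 1.4000, 1.8000).
‖u_2‖ = 5.0990, so q_2 = (0.7060, -0.5491, 0.2746, 0.3530).
Qᵀb = (-2.4000, 4.8245).
Back-substitute: x_2 = 4.8245/5.0990 = 0.9462.
x_1 = (-2.4000 + 1.0000·0.9462)/5.0000 = -0.2908.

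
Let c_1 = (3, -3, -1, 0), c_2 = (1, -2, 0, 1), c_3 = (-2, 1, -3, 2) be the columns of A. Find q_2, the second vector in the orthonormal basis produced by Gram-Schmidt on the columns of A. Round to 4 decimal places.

c_1 = (3, -3, -1, 0); ‖c_1‖ = 4.3589, so q_1 = (0.6882, -0.6882, -0.2294, 0.0000).
q_1·c_2 = 0.6882·1 + (-0.6882)·(-2) + (-0.2294)·0 + 0.0000·1 = 2.0647.
u_2 = c_2 − 2.0647·q_1 = (-0.4211, -0.5789, 0.4737, 1.0000).
‖u_2‖ = 1.3179, so q_2 = (-0.3195, -0.4393, 0.3594, 0.7588).

q_2 = (-0.3195, -0.4393, 0.3594, 0.7588)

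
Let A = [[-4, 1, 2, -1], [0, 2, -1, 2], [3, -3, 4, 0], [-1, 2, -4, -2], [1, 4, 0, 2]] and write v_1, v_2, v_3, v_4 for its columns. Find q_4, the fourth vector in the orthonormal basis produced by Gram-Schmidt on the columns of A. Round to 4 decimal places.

q_1 = v_1/‖v_1‖ = (-4, 0, 3, -1, 1)/5.1962 = (-0.7698, 0.0000, 0.5774, -0.1925, 0.1925).
r_{12} = q_1·v_2 = -2.1170.
u_2 = v_2 + 2.1170·q_1 = (-0.6296, 2.0000, -1.7778, 1.5926, 4.4074).
‖u_2‖ = 5.4331, so q_2 = (-0.1159, 0.3681, -0.3272, 0.2931, 0.8112).
r_{13} = q_1·v_3 = 1.5396; r_{23} = q_2·v_3 = -3.0813.
u_3 = v_3 − 1.5396·q_1 + 3.0813·q_2 = (2.8281, 0.1343, 2.1029, -2.8005, 2.2033).
‖u_3‖ = 5.0135, so q_3 = (0.5641, 0.0268, 0.4194, -0.5586, 0.4395).
r_{14} = q_1·v_4 = 1.5396; r_{24} = q_2·v_4 = 1.8883; r_{34} = q_3·v_4 = 1.4856.
u_4 = v_4 − 1.5396·q_1 − 1.8883·q_2 − 1.4856·q_3 = (-0.4340, 1.2651, -0.8941, -1.4274, -0.4810).
‖u_4‖ = 2.2039, so q_4 = (-0.1969, 0.5740, -0.4057, -0.6477, -0.2182).

q_4 = (-0.1969, 0.5740, -0.4057, -0.6477, -0.2182)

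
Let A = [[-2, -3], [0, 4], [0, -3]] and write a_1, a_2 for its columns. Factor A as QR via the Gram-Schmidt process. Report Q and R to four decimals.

Q = [[-1.0000, 0.0000], [0.0000, 0.8000], [0.0000, -0.6000]], R = [[2.0000, 3.0000], [0.0000, 5.0000]]

a_1 = (-2, 0, 0); ‖a_1‖ = 2.0000, so q_1 = (-1.0000, 0.0000, 0.0000).
q_1·a_2 = (-1.0000)·(-3) + 0.0000·4 + 0.0000·(-3) = 3.0000.
u_2 = a_2 − 3.0000·q_1 = (0.0000, 4.0000, -3.0000).
‖u_2‖ = 5.0000, so q_2 = (0.0000, 0.8000, -0.6000).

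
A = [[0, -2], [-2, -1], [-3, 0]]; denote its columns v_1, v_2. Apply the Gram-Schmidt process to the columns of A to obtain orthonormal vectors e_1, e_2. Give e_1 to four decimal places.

v_1 = (0, -2, -3); ‖v_1‖ = 3.6056, so e_1 = (0.0000, -0.5547, -0.8321).

e_1 = (0.0000, -0.5547, -0.8321)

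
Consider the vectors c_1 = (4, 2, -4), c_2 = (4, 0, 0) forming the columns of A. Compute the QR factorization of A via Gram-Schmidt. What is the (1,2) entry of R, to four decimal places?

r_{12} = 2.6667

e_1 = c_1/‖c_1‖ = (4, 2, -4)/6.0000 = (0.6667, 0.3333, -0.6667).
r_{12} = e_1·c_2 = 2.6667.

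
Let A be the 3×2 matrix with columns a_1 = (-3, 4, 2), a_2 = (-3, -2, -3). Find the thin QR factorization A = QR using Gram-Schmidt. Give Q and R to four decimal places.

Q = [[-0.5571, -0.7650], [0.7428, -0.2850], [0.3714, -0.5775]], R = [[5.3852, -0.9285], [0.0000, 4.5976]]

a_1 = (-3, 4, 2); ‖a_1‖ = 5.3852, so e_1 = (-0.5571, 0.7428, 0.3714).
e_1·a_2 = (-0.5571)·(-3) + 0.7428·(-2) + 0.3714·(-3) = -0.9285.
u_2 = a_2 + 0.9285·e_1 = (-3.5172, -1.3103, -2.6552).
‖u_2‖ = 4.5976, so e_2 = (-0.7650, -0.2850, -0.5775).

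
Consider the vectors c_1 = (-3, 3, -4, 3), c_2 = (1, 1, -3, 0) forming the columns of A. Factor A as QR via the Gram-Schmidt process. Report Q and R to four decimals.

Q = [[-0.4575, 0.6642], [0.4575, 0.0589], [-0.6100, -0.6810], [0.4575, -0.3027]], R = [[6.5574, 1.8300], [0.0000, 2.7661]]

c_1 = (-3, 3, -4, 3); ‖c_1‖ = 6.5574, so q_1 = (-0.4575, 0.4575, -0.6100, 0.4575).
q_1·c_2 = (-0.4575)·1 + 0.4575·1 + (-0.6100)·(-3) + 0.4575·0 = 1.8300.
u_2 = c_2 − 1.8300·q_1 = (1.8372, 0.1628, -1.8837, -0.8372).
‖u_2‖ = 2.7661, so q_2 = (0.6642, 0.0589, -0.6810, -0.3027).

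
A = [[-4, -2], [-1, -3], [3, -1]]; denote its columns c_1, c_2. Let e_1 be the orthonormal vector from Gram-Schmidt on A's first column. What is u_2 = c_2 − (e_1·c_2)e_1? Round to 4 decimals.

c_1 = (-4, -1, 3); ‖c_1‖ = 5.0990, so e_1 = (-0.7845, -0.1961, 0.5883).
e_1·c_2 = (-0.7845)·(-2) + (-0.1961)·(-3) + 0.5883·(-1) = 1.5689.
u_2 = c_2 − 1.5689·e_1 = (-0.7692, -2.6923, -1.9231).

u_2 = (-0.7692, -2.6923, -1.9231)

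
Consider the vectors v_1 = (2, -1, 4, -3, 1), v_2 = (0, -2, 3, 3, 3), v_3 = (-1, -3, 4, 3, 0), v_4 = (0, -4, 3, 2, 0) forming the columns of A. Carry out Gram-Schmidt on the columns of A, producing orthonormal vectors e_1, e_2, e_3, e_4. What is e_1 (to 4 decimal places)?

v_1 = (2, -1, 4, -3, 1); ‖v_1‖ = 5.5678, so e_1 = (0.3592, -0.1796, 0.7184, -0.5388, 0.1796).

e_1 = (0.3592, -0.1796, 0.7184, -0.5388, 0.1796)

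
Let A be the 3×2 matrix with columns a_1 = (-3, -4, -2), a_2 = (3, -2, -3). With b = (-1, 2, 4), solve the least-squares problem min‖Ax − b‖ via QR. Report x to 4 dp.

e_1 = a_1/‖a_1‖ = (-3, -4, -2)/5.3852 = (-0.5571, -0.7428, -0.3714).
r_{12} = e_1·a_2 = 0.9285.
u_2 = a_2 − 0.9285·e_1 = (3.5172, -1.3103, -2.6552).
‖u_2‖ = 4.5976, so e_2 = (0.7650, -0.2850, -0.5775).
Qᵀb = (-2.4140, -3.6451).
Back-substitute: x_2 = -3.6451/4.5976 = -0.7928.
x_1 = (-2.4140 − 0.9285·(-0.7928))/5.3852 = -0.3116.

x = (-0.3116, -0.7928)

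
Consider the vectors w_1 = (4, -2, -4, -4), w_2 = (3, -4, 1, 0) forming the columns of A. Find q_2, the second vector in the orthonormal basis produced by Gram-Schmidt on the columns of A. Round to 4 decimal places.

w_1 = (4, -2, -4, -4); ‖w_1‖ = 7.2111, so q_1 = (0.5547, -0.2774, -0.5547, -0.5547).
q_1·w_2 = 0.5547·3 + (-0.2774)·(-4) + (-0.5547)·1 + (-0.5547)·0 = 2.2188.
u_2 = w_2 − 2.2188·q_1 = (1.7692, -3.3846, 2.2308, 1.2308).
‖u_2‖ = 4.5910, so q_2 = (0.3854, -0.7372, 0.4859, 0.2681).

q_2 = (0.3854, -0.7372, 0.4859, 0.2681)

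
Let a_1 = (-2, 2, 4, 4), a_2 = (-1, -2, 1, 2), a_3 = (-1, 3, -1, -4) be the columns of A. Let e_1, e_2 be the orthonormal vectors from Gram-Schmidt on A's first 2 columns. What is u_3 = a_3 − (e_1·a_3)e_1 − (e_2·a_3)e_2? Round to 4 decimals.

u_3 = (-2.3333, -0.0667, 0.2000, -1.3333)

a_1 = (-2, 2, 4, 4); ‖a_1‖ = 6.3246, so e_1 = (-0.3162, 0.3162, 0.6325, 0.6325).
e_1·a_2 = (-0.3162)·(-1) + 0.3162·(-2) + 0.6325·1 + 0.6325·2 = 1.5811.
u_2 = a_2 − 1.5811·e_1 = (-0.5000, -2.5000, 0.0000, 1.0000).
‖u_2‖ = 2.7386, so e_2 = (-0.1826, -0.9129, 0.0000, 0.3651).
e_1·a_3 = (-0.3162)·(-1) + 0.3162·3 + 0.6325·(-1) + 0.6325·(-4) = -1.8974; e_2·a_3 = (-0.1826)·(-1) + (-0.9129)·3 + 0.0000·(-1) + 0.3651·(-4) = -4.0166.
u_3 = a_3 + 1.8974·e_1 + 4.0166·e_2 = (-2.3333, -0.0667, 0.2000, -1.3333).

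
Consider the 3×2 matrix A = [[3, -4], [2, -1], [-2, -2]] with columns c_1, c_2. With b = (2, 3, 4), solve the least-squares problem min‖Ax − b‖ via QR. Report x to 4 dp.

q_1 = c_1/‖c_1‖ = (3, 2, -2)/4.1231 = (0.7276, 0.4851, -0.4851).
r_{12} = q_1·c_2 = -2.4254.
u_2 = c_2 + 2.4254·q_1 = (-2.2353, 0.1765, -3.1765).
‖u_2‖ = 3.8881, so q_2 = (-0.5749, 0.0454, -0.8170).
Qᵀb = (0.9701, -4.2815).
Back-substitute: x_2 = -4.2815/3.8881 = -1.1012.
x_1 = (0.9701 + 2.4254·(-1.1012))/4.1231 = -0.4125.

x = (-0.4125, -1.1012)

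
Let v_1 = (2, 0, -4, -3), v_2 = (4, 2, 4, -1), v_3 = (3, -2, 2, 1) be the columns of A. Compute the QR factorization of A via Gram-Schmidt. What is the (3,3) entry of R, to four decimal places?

r_{33} = 3.4069

q_1 = v_1/‖v_1‖ = (2, 0, -4, -3)/5.3852 = (0.3714, 0.0000, -0.7428, -0.5571).
r_{12} = q_1·v_2 = -0.9285.
u_2 = v_2 + 0.9285·q_1 = (4.3448, 2.0000, 3.3103, -1.5172).
‖u_2‖ = 6.0115, so q_2 = (0.7228, 0.3327, 0.5507, -0.2524).
r_{13} = q_1·v_3 = -0.9285; r_{23} = q_2·v_3 = 2.3518.
u_3 = v_3 + 0.9285·q_1 − 2.3518·q_2 = (1.6450, -2.7824, 0.0153, 1.0763).
r_{33} = ‖u_3‖ = 3.4069.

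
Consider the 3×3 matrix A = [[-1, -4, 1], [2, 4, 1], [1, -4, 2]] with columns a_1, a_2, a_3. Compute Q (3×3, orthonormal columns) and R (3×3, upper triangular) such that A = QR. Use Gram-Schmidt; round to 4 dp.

e_1 = a_1/‖a_1‖ = (-1, 2, 1)/2.4495 = (-0.4082, 0.8165, 0.4082).
r_{12} = e_1·a_2 = 3.2660.
u_2 = a_2 − 3.2660·e_1 = (-2.6667, 1.3333, -5.3333).
‖u_2‖ = 6.1101, so e_2 = (-0.4364, 0.2182, -0.8729).
r_{13} = e_1·a_3 = 1.2247; r_{23} = e_2·a_3 = -1.9640.
u_3 = a_3 − 1.2247·e_1 + 1.9640·e_2 = (0.6429, 0.4286, -0.2143).
‖u_3‖ = 0.8018, so e_3 = (0.8018, 0.5345, -0.2673).

Q = [[-0.4082, -0.4364, 0.8018], [0.8165, 0.2182, 0.5345], [0.4082, -0.8729, -0.2673]], R = [[2.4495, 3.2660, 1.2247], [0.0000, 6.1101, -1.9640], [0.0000, 0.0000, 0.8018]]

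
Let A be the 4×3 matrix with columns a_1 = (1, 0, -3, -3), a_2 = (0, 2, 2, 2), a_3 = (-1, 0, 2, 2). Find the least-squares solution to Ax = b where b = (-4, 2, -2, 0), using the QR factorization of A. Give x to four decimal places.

x = (11.0000, 1.0000, 15.0000)

e_1 = a_1/‖a_1‖ = (1, 0, -3, -3)/4.3589 = (0.2294, 0.0000, -0.6882, -0.6882).
r_{12} = e_1·a_2 = -2.7530.
u_2 = a_2 + 2.7530·e_1 = (0.6316, 2.0000, 0.1053, 0.1053).
‖u_2‖ = 2.1026, so e_2 = (0.3004, 0.9512, 0.0501, 0.0501).
r_{13} = e_1·a_3 = -2.9824; r_{23} = e_2·a_3 = -0.1001.
u_3 = a_3 + 2.9824·e_1 + 0.1001·e_2 = (-0.2857, 0.0952, -0.0476, -0.0476).
‖u_3‖ = 0.3086, so e_3 = (-0.9258, 0.3086, -0.1543, -0.1543).
Qᵀb = (0.4588, 0.6008, 4.6291).
Back-substitute: x_3 = 4.6291/0.3086 = 15.0000.
x_2 = (0.6008 + 0.1001·15.0000)/2.1026 = 1.0000.
x_1 = (0.4588 + 2.7530·1.0000 + 2.9824·15.0000)/4.3589 = 11.0000.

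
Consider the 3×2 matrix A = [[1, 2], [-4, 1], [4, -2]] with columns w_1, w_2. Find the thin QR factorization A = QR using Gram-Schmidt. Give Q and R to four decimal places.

q_1 = w_1/‖w_1‖ = (1, -4, 4)/5.7446 = (0.1741, -0.6963, 0.6963).
r_{12} = q_1·w_2 = -1.7408.
u_2 = w_2 + 1.7408·q_1 = (2.3030, -0.2121, -0.7879).
‖u_2‖ = 2.4433, so q_2 = (0.9426, -0.0868, -0.3225).

Q = [[0.1741, 0.9426], [-0.6963, -0.0868], [0.6963, -0.3225]], R = [[5.7446, -1.7408], [0.0000, 2.4433]]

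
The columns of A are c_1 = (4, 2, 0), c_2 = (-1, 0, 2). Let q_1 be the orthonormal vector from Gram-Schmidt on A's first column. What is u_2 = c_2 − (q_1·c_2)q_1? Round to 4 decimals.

c_1 = (4, 2, 0); ‖c_1‖ = 4.4721, so q_1 = (0.8944, 0.4472, 0.0000).
q_1·c_2 = 0.8944·(-1) + 0.4472·0 + 0.0000·2 = -0.8944.
u_2 = c_2 + 0.8944·q_1 = (-0.2000, 0.4000, 2.0000).

u_2 = (-0.2000, 0.4000, 2.0000)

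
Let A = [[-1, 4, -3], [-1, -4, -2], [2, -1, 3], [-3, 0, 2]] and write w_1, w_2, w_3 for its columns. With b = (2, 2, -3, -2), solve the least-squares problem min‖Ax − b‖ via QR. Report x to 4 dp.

q_1 = w_1/‖w_1‖ = (-1, -1, 2, -3)/3.8730 = (-0.2582, -0.2582, 0.5164, -0.7746).
r_{12} = q_1·w_2 = -0.5164.
u_2 = w_2 + 0.5164·q_1 = (3.8667, -4.1333, -0.7333, -0.4000).
‖u_2‖ = 5.7213, so q_2 = (0.6758, -0.7224, -0.1282, -0.0699).
r_{13} = q_1·w_3 = 1.2910; r_{23} = q_2·w_3 = -1.1070.
u_3 = w_3 − 1.2910·q_1 + 1.1070·q_2 = (-1.9185, -2.4664, 2.1914, 2.9226).
‖u_3‖ = 4.8071, so q_3 = (-0.3991, -0.5131, 0.4559, 0.6080).
Qᵀb = (-1.0328, 0.4311, -4.4080).
Back-substitute: x_3 = -4.4080/4.8071 = -0.9170.
x_2 = (0.4311 + 1.1070·(-0.9170))/5.7213 = -0.1021.
x_1 = (-1.0328 + 0.5164·(-0.1021) − 1.2910·(-0.9170))/3.8730 = 0.0254.

x = (0.0254, -0.1021, -0.9170)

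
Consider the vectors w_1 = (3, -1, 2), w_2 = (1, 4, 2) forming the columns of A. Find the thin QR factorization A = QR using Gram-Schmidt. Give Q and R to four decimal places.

w_1 = (3, -1, 2); ‖w_1‖ = 3.7417, so q_1 = (0.8018, -0.2673, 0.5345).
q_1·w_2 = 0.8018·1 + (-0.2673)·4 + 0.5345·2 = 0.8018.
u_2 = w_2 − 0.8018·q_1 = (0.3571, 4.2143, 1.5714).
‖u_2‖ = 4.5119, so q_2 = (0.0792, 0.9340, 0.3483).

Q = [[0.8018, 0.0792], [-0.2673, 0.9340], [0.5345, 0.3483]], R = [[3.7417, 0.8018], [0.0000, 4.5119]]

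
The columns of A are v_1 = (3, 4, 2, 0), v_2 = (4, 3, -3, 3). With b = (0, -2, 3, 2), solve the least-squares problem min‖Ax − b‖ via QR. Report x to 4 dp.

v_1 = (3, 4, 2, 0); ‖v_1‖ = 5.3852, so q_1 = (0.5571, 0.7428, 0.3714, 0.0000).
q_1·v_2 = 0.5571·4 + 0.7428·3 + 0.3714·(-3) + 0.0000·3 = 3.3425.
u_2 = v_2 − 3.3425·q_1 = (2.1379, 0.5172, -4.2414, 3.0000).
‖u_2‖ = 5.6416, so q_2 = (0.3790, 0.0917, -0.7518, 0.5318).
Qᵀb = (-0.3714, -1.3753).
Back-substitute: x_2 = -1.3753/5.6416 = -0.2438.
x_1 = (-0.3714 − 3.3425·(-0.2438))/5.3852 = 0.0823.

x = (0.0823, -0.2438)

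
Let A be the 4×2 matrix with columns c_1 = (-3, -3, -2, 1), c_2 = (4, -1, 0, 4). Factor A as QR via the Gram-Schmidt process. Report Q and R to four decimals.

Q = [[-0.6255, 0.5926], [-0.6255, -0.2925], [-0.4170, -0.0770], [0.2085, 0.7466]], R = [[4.7958, -1.0426], [0.0000, 5.6492]]

c_1 = (-3, -3, -2, 1); ‖c_1‖ = 4.7958, so e_1 = (-0.6255, -0.6255, -0.4170, 0.2085).
e_1·c_2 = (-0.6255)·4 + (-0.6255)·(-1) + (-0.4170)·0 + 0.2085·4 = -1.0426.
u_2 = c_2 + 1.0426·e_1 = (3.3478, -1.6522, -0.4348, 4.2174).
‖u_2‖ = 5.6492, so e_2 = (0.5926, -0.2925, -0.0770, 0.7466).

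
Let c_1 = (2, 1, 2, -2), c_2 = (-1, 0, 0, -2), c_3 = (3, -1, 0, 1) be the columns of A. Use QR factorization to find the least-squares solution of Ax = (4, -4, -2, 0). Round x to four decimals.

x = (-1.0456, 2.4896, 2.8714)

c_1 = (2, 1, 2, -2); ‖c_1‖ = 3.6056, so q_1 = (0.5547, 0.2774, 0.5547, -0.5547).
q_1·c_2 = 0.5547·(-1) + 0.2774·0 + 0.5547·0 + (-0.5547)·(-2) = 0.5547.
u_2 = c_2 − 0.5547·q_1 = (-1.3077, -0.1538, -0.3077, -1.6923).
‖u_2‖ = 2.1662, so q_2 = (-0.6037, -0.0710, -0.1420, -0.7812).
q_1·c_3 = 0.5547·3 + 0.2774·(-1) + 0.5547·0 + (-0.5547)·1 = 0.8321; q_2·c_3 = (-0.6037)·3 + (-0.0710)·(-1) + (-0.1420)·0 + (-0.7812)·1 = -2.5213.
u_3 = c_3 − 0.8321·q_1 + 2.5213·q_2 = (1.0164, -1.4098, -0.8197, -0.5082).
‖u_3‖ = 1.9877, so q_3 = (0.5113, -0.7093, -0.4124, -0.2557).
Qᵀb = (0.0000, -1.8466, 5.7073).
Back-substitute: x_3 = 5.7073/1.9877 = 2.8714.
x_2 = (-1.8466 + 2.5213·2.8714)/2.1662 = 2.4896.
x_1 = (0.0000 − 0.5547·2.4896 − 0.8321·2.8714)/3.6056 = -1.0456.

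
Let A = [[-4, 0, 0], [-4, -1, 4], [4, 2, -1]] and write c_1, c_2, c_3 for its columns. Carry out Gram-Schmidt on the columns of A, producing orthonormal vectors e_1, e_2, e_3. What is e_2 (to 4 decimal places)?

c_1 = (-4, -4, 4); ‖c_1‖ = 6.9282, so e_1 = (-0.5774, -0.5774, 0.5774).
e_1·c_2 = (-0.5774)·0 + (-0.5774)·(-1) + 0.5774·2 = 1.7321.
u_2 = c_2 − 1.7321·e_1 = (1.0000, 0.0000, 1.0000).
‖u_2‖ = 1.4142, so e_2 = (0.7071, 0.0000, 0.7071).

e_2 = (0.7071, 0.0000, 0.7071)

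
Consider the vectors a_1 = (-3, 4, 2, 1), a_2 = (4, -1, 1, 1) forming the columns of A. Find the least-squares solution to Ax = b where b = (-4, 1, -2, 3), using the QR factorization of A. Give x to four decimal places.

a_1 = (-3, 4, 2, 1); ‖a_1‖ = 5.4772, so q_1 = (-0.5477, 0.7303, 0.3651, 0.1826).
q_1·a_2 = (-0.5477)·4 + 0.7303·(-1) + 0.3651·1 + 0.1826·1 = -2.3735.
u_2 = a_2 + 2.3735·q_1 = (2.7000, 0.7333, 1.8667, 1.4333).
‖u_2‖ = 3.6560, so q_2 = (0.7385, 0.2006, 0.5106, 0.3920).
Qᵀb = (2.7386, -2.5984).
Back-substitute: x_2 = -2.5984/3.6560 = -0.7107.
x_1 = (2.7386 + 2.3735·(-0.7107))/5.4772 = 0.1920.

x = (0.1920, -0.7107)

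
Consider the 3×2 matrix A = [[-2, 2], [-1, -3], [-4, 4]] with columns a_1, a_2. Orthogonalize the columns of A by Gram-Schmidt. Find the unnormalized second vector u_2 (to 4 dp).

q_1 = a_1/‖a_1‖ = (-2, -1, -4)/4.5826 = (-0.4364, -0.2182, -0.8729).
r_{12} = q_1·a_2 = -3.7097.
u_2 = a_2 + 3.7097·q_1 = (0.3810, -3.8095, 0.7619).

u_2 = (0.3810, -3.8095, 0.7619)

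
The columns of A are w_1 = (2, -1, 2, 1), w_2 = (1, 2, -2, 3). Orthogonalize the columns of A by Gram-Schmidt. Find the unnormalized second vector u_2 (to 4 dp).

w_1 = (2, -1, 2, 1); ‖w_1‖ = 3.1623, so q_1 = (0.6325, -0.3162, 0.6325, 0.3162).
q_1·w_2 = 0.6325·1 + (-0.3162)·2 + 0.6325·(-2) + 0.3162·3 = -0.3162.
u_2 = w_2 + 0.3162·q_1 = (1.2000, 1.9000, -1.8000, 3.1000).

u_2 = (1.2000, 1.9000, -1.8000, 3.1000)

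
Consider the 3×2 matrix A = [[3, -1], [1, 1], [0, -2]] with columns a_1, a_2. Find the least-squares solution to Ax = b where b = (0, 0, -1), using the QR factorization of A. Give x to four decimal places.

a_1 = (3, 1, 0); ‖a_1‖ = 3.1623, so q_1 = (0.9487, 0.3162, 0.0000).
q_1·a_2 = 0.9487·(-1) + 0.3162·1 + 0.0000·(-2) = -0.6325.
u_2 = a_2 + 0.6325·q_1 = (-0.4000, 1.2000, -2.0000).
‖u_2‖ = 2.3664, so q_2 = (-0.1690, 0.5071, -0.8452).
Qᵀb = (0.0000, 0.8452).
Back-substitute: x_2 = 0.8452/2.3664 = 0.3571.
x_1 = (0.0000 + 0.6325·0.3571)/3.1623 = 0.0714.

x = (0.0714, 0.3571)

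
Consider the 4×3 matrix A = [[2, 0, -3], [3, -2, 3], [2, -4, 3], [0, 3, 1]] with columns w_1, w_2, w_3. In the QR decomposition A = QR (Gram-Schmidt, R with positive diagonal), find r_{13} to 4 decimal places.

r_{13} = 2.1828

q_1 = w_1/‖w_1‖ = (2, 3, 2, 0)/4.1231 = (0.4851, 0.7276, 0.4851, 0.0000).
r_{13} = q_1·w_3 = 2.1828.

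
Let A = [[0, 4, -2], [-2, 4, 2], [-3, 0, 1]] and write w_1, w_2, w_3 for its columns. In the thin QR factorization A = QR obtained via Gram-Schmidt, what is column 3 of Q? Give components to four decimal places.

w_1 = (0, -2, -3); ‖w_1‖ = 3.6056, so q_1 = (0.0000, -0.5547, -0.8321).
q_1·w_2 = 0.0000·4 + (-0.5547)·4 + (-0.8321)·0 = -2.2188.
u_2 = w_2 + 2.2188·q_1 = (4.0000, 2.7692, -1.8462).
‖u_2‖ = 5.2035, so q_2 = (0.7687, 0.5322, -0.3548).
q_1·w_3 = 0.0000·(-2) + (-0.5547)·2 + (-0.8321)·1 = -1.9415; q_2·w_3 = 0.7687·(-2) + 0.5322·2 + (-0.3548)·1 = -0.8278.
u_3 = w_3 + 1.9415·q_1 + 0.8278·q_2 = (-1.3636, 1.3636, -0.9091).
‖u_3‖ = 2.1320, so q_3 = (-0.6396, 0.6396, -0.4264).

q_3 = (-0.6396, 0.6396, -0.4264)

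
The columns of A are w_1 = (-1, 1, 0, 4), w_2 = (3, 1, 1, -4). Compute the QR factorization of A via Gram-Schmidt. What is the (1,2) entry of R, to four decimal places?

w_1 = (-1, 1, 0, 4); ‖w_1‖ = 4.2426, so q_1 = (-0.2357, 0.2357, 0.0000, 0.9428).
r_{12} = q_1·w_2 = -4.2426.

r_{12} = -4.2426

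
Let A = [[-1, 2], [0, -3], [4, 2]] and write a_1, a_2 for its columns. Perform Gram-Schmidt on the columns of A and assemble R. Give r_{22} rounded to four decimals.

r_{22} = 3.8578

e_1 = a_1/‖a_1‖ = (-1, 0, 4)/4.1231 = (-0.2425, 0.0000, 0.9701).
r_{12} = e_1·a_2 = 1.4552.
u_2 = a_2 − 1.4552·e_1 = (2.3529, -3.0000, 0.5882).
r_{22} = ‖u_2‖ = 3.8578.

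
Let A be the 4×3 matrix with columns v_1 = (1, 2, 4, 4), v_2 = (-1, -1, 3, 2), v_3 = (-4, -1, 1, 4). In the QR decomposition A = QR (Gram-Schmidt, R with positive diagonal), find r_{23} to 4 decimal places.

v_1 = (1, 2, 4, 4); ‖v_1‖ = 6.0828, so e_1 = (0.1644, 0.3288, 0.6576, 0.6576).
e_1·v_2 = 0.1644·(-1) + 0.3288·(-1) + 0.6576·3 + 0.6576·2 = 2.7948.
u_2 = v_2 − 2.7948·e_1 = (-1.4595, -1.9189, 1.1622, 0.1622).
‖u_2‖ = 2.6813, so e_2 = (-0.5443, -0.7157, 0.4334, 0.0605).
r_{23} = e_2·v_3 = 3.5683.

r_{23} = 3.5683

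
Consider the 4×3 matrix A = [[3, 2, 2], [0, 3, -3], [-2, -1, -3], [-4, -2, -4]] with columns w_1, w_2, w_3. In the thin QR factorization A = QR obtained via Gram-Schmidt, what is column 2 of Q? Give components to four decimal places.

w_1 = (3, 0, -2, -4); ‖w_1‖ = 5.3852, so q_1 = (0.5571, 0.0000, -0.3714, -0.7428).
q_1·w_2 = 0.5571·2 + 0.0000·3 + (-0.3714)·(-1) + (-0.7428)·(-2) = 2.9711.
u_2 = w_2 − 2.9711·q_1 = (0.3448, 3.0000, 0.1034, 0.2069).
‖u_2‖ = 3.0286, so q_2 = (0.1139, 0.9906, 0.0342, 0.0683).

q_2 = (0.1139, 0.9906, 0.0342, 0.0683)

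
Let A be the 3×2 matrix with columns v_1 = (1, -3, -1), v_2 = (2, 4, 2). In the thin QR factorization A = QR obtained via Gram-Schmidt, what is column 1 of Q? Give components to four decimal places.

v_1 = (1, -3, -1); ‖v_1‖ = 3.3166, so e_1 = (0.3015, -0.9045, -0.3015).

e_1 = (0.3015, -0.9045, -0.3015)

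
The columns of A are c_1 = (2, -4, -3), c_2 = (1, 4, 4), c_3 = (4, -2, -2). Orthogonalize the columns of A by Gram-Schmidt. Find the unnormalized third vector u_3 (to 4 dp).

u_3 = (0.2562, 0.7046, -0.7687)

e_1 = c_1/‖c_1‖ = (2, -4, -3)/5.3852 = (0.3714, -0.7428, -0.5571).
r_{12} = e_1·c_2 = -4.8281.
u_2 = c_2 + 4.8281·e_1 = (2.7931, 0.4138, 1.3103).
‖u_2‖ = 3.1128, so e_2 = (0.8973, 0.1329, 0.4210).
r_{13} = e_1·c_3 = 4.0853; r_{23} = e_2·c_3 = 2.4814.
u_3 = c_3 − 4.0853·e_1 − 2.4814·e_2 = (0.2562, 0.7046, -0.7687).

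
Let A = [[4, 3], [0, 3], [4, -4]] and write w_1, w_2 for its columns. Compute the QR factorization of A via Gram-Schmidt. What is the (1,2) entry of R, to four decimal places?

w_1 = (4, 0, 4); ‖w_1‖ = 5.6569, so e_1 = (0.7071, 0.0000, 0.7071).
r_{12} = e_1·w_2 = -0.7071.

r_{12} = -0.7071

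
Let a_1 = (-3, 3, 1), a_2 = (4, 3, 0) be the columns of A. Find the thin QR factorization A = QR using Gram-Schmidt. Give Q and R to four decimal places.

Q = [[-0.6882, 0.7120], [0.6882, 0.7014], [0.2294, 0.0319]], R = [[4.3589, -0.6882], [0.0000, 4.9524]]

e_1 = a_1/‖a_1‖ = (-3, 3, 1)/4.3589 = (-0.6882, 0.6882, 0.2294).
r_{12} = e_1·a_2 = -0.6882.
u_2 = a_2 + 0.6882·e_1 = (3.5263, 3.4737, 0.1579).
‖u_2‖ = 4.9524, so e_2 = (0.7120, 0.7014, 0.0319).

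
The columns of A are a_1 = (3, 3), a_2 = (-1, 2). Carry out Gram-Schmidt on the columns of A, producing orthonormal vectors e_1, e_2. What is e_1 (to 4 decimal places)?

e_1 = (0.7071, 0.7071)

a_1 = (3, 3); ‖a_1‖ = 4.2426, so e_1 = (0.7071, 0.7071).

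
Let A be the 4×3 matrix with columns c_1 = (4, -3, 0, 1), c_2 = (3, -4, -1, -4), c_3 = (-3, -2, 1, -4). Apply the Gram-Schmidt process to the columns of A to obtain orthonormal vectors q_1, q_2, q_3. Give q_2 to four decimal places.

c_1 = (4, -3, 0, 1); ‖c_1‖ = 5.0990, so q_1 = (0.7845, -0.5883, 0.0000, 0.1961).
q_1·c_2 = 0.7845·3 + (-0.5883)·(-4) + 0.0000·(-1) + 0.1961·(-4) = 3.9223.
u_2 = c_2 − 3.9223·q_1 = (-0.0769, -1.6923, -1.0000, -4.7692).
‖u_2‖ = 5.1590, so q_2 = (-0.0149, -0.3280, -0.1938, -0.9244).

q_2 = (-0.0149, -0.3280, -0.1938, -0.9244)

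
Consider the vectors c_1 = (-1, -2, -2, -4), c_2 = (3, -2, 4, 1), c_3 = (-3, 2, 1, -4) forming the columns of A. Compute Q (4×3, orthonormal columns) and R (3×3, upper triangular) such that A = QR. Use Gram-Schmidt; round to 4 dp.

Q = [[-0.2000, 0.5104, -0.3783], [-0.4000, -0.5742, 0.4800], [-0.4000, 0.6220, 0.6401], [-0.8000, -0.1515, -0.4655]], R = [[5.0000, -2.2000, 2.6000], [0.0000, 5.0160, -1.4514], [0.0000, 0.0000, 4.5971]]

c_1 = (-1, -2, -2, -4); ‖c_1‖ = 5.0000, so q_1 = (-0.2000, -0.4000, -0.4000, -0.8000).
q_1·c_2 = (-0.2000)·3 + (-0.4000)·(-2) + (-0.4000)·4 + (-0.8000)·1 = -2.2000.
u_2 = c_2 + 2.2000·q_1 = (2.5600, -2.8800, 3.1200, -0.7600).
‖u_2‖ = 5.0160, so q_2 = (0.5104, -0.5742, 0.6220, -0.1515).
q_1·c_3 = (-0.2000)·(-3) + (-0.4000)·2 + (-0.4000)·1 + (-0.8000)·(-4) = 2.6000; q_2·c_3 = 0.5104·(-3) + (-0.5742)·2 + 0.6220·1 + (-0.1515)·(-4) = -1.4514.
u_3 = c_3 − 2.6000·q_1 + 1.4514·q_2 = (-1.7393, 2.2067, 2.9428, -2.1399).
‖u_3‖ = 4.5971, so q_3 = (-0.3783, 0.4800, 0.6401, -0.4655).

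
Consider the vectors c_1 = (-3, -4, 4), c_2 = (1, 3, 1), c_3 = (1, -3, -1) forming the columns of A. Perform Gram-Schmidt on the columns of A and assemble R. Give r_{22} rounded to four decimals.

q_1 = c_1/‖c_1‖ = (-3, -4, 4)/6.4031 = (-0.4685, -0.6247, 0.6247).
r_{12} = q_1·c_2 = -1.7179.
u_2 = c_2 + 1.7179·q_1 = (0.1951, 1.9268, 2.0732).
r_{22} = ‖u_2‖ = 2.8370.

r_{22} = 2.8370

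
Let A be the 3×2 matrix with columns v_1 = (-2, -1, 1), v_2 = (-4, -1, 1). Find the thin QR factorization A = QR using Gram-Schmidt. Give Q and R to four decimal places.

Q = [[-0.8165, -0.5774], [-0.4082, 0.5774], [0.4082, -0.5774]], R = [[2.4495, 4.0825], [0.0000, 1.1547]]

v_1 = (-2, -1, 1); ‖v_1‖ = 2.4495, so q_1 = (-0.8165, -0.4082, 0.4082).
q_1·v_2 = (-0.8165)·(-4) + (-0.4082)·(-1) + 0.4082·1 = 4.0825.
u_2 = v_2 − 4.0825·q_1 = (-0.6667, 0.6667, -0.6667).
‖u_2‖ = 1.1547, so q_2 = (-0.5774, 0.5774, -0.5774).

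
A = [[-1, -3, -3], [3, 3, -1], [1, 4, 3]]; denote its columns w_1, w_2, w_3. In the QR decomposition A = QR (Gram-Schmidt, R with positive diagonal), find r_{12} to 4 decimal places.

w_1 = (-1, 3, 1); ‖w_1‖ = 3.3166, so e_1 = (-0.3015, 0.9045, 0.3015).
r_{12} = e_1·w_2 = 4.8242.

r_{12} = 4.8242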